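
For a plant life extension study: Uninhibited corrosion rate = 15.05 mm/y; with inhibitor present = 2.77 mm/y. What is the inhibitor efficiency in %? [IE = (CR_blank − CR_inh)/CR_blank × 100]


Apply the inhibitor-efficiency definition: IE = (CR_blank − CR_inh)/CR_blank × 100
IE = (15.05 − 2.77) / 15.05 × 100
IE = 12.28 / 15.05 × 100 = 81.6 %

81.6 %


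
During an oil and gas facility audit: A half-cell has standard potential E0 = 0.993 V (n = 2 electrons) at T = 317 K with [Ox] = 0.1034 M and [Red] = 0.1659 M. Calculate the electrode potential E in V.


Apply the Nernst equation: E = E0 + (RT/nF)*ln([Ox]/[Red])
Step 1: RT/nF = 8.314*317/(2*96485) = 0.01365776 V
Step 2: [Ox]/[Red] = 0.1034/0.1659 = 0.623267
Step 3: ln(0.623267) = -0.47278
Step 4: correction = 0.01365776 * -0.47278 = -0.006 V
E = 0.993 + -0.006 = 0.987 V

0.987 V


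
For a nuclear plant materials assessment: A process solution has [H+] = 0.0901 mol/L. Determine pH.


pH = −log10[H+]
pH = −log10(0.0901) = 1.05

1.05


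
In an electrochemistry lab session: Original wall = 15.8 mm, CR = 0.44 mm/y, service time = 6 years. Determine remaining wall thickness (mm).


Remaining wall = original − CR × time
t = 15.8 − 0.44*6 = 15.8 − 2.64 = 13.16 mm

13.16 mm


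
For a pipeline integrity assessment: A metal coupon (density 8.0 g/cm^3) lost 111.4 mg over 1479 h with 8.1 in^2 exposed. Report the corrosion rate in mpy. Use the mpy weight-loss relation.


Apply the mpy weight-loss relation: CR = 534 * W / (D * A * T)
Numerator: 534 * 111.4 = 59487.6
Denominator: 8.0 * 8.1 * 1479 = 95839.2
CR = 59487.6 / 95839.2 = 0.6207 mpy

0.6207 mpy


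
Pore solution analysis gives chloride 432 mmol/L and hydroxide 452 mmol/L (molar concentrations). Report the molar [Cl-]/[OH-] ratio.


Threshold parameter = [Cl-] / [OH-] (molar basis; both in mmol/L, so units cancel)
Ratio = 432 / 452 = 0.96

0.96


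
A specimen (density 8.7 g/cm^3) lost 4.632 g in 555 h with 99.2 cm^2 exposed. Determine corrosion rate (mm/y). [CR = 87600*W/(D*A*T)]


Apply the mm/y weight-loss relation: CR = 87600 * W / (D * A * T)
Numerator: 87600 * 4.632 = 405763.2
Denominator: 8.7 * 99.2 * 555 = 478987.2
CR = 405763.2 / 478987.2 = 0.847127 mm/y

0.847127 mm/y


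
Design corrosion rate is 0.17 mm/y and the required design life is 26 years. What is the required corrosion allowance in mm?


Corrosion allowance = CR × design life
CA = 0.17 * 26 = 4.42 mm

4.42 mm


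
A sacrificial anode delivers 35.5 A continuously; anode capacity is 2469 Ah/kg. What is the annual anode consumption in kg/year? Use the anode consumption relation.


Annual consumption = current * hours per year / capacity
Rate = 35.5 * 8760 / 2469 = 126.0 kg/year

126.0 kg/year


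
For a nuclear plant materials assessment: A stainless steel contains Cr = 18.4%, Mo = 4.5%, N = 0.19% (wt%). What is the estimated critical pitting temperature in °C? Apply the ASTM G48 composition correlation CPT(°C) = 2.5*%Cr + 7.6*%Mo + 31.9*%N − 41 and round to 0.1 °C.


Apply the ASTM G48 empirical CPT estimate: CPT(°C) = 2.5*%Cr + 7.6*%Mo + 31.9*%N − 41
2.5*18.4 = 46; 7.6*4.5 = 34.2; 31.9*0.19 = 6.061
CPT = 46 + 34.2 + 6.061 − 41 = 45.261 °C
Rounded to 0.1 °C: CPT ≈ 45.3 °C

45.3 °C


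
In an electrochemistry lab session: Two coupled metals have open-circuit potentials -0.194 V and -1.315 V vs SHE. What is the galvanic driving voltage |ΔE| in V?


Driving voltage is the absolute potential difference.
|ΔE| = |-0.194 − (-1.315)| = 1.121 V

1.121 V


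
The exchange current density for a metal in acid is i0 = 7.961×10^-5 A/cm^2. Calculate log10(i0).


i0 = 7.961×10^-5 A/cm^2
log10(i0) = -4.099

-4.099


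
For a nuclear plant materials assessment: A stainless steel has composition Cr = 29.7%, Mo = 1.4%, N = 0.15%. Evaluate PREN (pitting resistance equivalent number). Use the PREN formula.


Apply the PREN formula: PREN = Cr + 3.3*Mo + 16*N
PREN = 29.7 + 3.3*1.4 + 16*0.15
PREN = 29.7 + 4.62 + 2.4 = 36.72

36.72


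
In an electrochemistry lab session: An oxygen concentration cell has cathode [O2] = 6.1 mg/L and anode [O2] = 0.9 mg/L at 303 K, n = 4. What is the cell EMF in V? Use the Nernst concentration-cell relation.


Apply the Nernst concentration-cell relation: E = (RT/nF)*ln(C_cathode/C_anode)
RT/nF = 8.314*303/(4*96485) = 0.00652729 V
ln(6.1/0.9) = 1.91365
E = 0.00652729 * 1.91365 = 0.01249 V

0.01249 V


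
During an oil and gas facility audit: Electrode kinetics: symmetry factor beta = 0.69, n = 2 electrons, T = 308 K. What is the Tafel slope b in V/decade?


Apply the Tafel slope relation: b = 2.303*R*T/(beta*n*F)
Numerator: 2.303 * 8.314 * 308 = 5897.32
Denominator: 0.69 * 2 * 96485 = 133149.3
b = 5897.32 / 133149.3 = 0.044 V/decade

0.044 V/decade


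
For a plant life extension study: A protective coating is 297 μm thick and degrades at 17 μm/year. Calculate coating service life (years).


Service life = thickness / degradation rate
Life = 297 / 17 = 17.5 years

17.5 years


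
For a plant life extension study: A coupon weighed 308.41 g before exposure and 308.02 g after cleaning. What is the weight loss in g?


Weight loss = initial − final
WL = 308.41 − 308.02 = 0.39 g

0.39 g


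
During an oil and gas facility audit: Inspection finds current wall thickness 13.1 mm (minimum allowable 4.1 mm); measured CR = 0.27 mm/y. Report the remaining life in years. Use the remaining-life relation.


Apply the remaining-life relation: RL = (t_current − t_min) / CR
RL = (13.1 − 4.1) / 0.27 = 9.0 / 0.27 = 33.3 years

33.3 years


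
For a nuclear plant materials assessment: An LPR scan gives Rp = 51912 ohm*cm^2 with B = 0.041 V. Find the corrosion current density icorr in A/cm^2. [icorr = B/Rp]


Apply the Stern-Geary relation: icorr = B / Rp
icorr = 0.041 / 51912 = 7.898×10^-7 A/cm^2

7.898×10^-7 A/cm^2


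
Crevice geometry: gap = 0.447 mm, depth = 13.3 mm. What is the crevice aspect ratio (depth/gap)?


Aspect ratio = depth / gap
Ratio = 13.3 / 0.447 = 29.8

29.8


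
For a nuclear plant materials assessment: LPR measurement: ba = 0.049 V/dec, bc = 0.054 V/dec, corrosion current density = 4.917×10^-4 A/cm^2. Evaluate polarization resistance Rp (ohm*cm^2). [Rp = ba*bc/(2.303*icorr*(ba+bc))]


Apply the Stern-Geary equation: Rp = ba*bc / (2.303*icorr*(ba+bc))
ba*bc = 0.049*0.054 = 0.002646
ba+bc = 0.103; 2.303*icorr*(ba+bc) = 2.303*4.917×10^-4*0.103 = 1.1663567×10^-4
Rp = 0.002646 / 1.1663567×10^-4 = 22.7 ohm*cm^2

22.7 ohm*cm^2


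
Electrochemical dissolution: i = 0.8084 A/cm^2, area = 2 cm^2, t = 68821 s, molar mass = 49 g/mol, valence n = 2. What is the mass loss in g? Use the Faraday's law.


Apply Faraday's law: m = i*A*t*M / (n*F)
Total charge passed Q = i*A*t = 0.8084*2*68821 = 111269.7928 C
m = Q*M/(n*F) = 111269.7928*49/(2*96485) = 28.25424 g

28.25424 g


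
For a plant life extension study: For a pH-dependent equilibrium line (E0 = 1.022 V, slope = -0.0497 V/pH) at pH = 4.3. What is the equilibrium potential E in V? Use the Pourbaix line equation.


Apply the Pourbaix line equation: E = E0 + slope*pH
E = 1.022 + (-0.0497)*4.3 = 1.022 + (-0.21371) = 0.80829 V
Rounded to 4 decimal places: E = 0.8083 V

0.8083 V


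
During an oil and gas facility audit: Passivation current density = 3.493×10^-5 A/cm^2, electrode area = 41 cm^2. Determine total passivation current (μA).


I = i_pass * A, then convert A → μA (×10^6)
I = 3.493×10^-5 * 41 * 10^6 = 1432.13 μA

1432.13 μA


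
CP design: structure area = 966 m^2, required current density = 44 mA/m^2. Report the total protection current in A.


I = area * current density, then convert mA → A (÷1000)
I = 966 * 44 / 1000 = 42.5 A

42.5 A


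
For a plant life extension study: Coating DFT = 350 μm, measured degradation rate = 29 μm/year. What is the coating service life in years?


Service life = thickness / degradation rate
Life = 350 / 29 = 12.1 years

12.1 years


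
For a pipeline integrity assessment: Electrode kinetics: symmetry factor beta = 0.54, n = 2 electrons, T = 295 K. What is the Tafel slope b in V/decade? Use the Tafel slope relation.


Apply the Tafel slope relation: b = 2.303*R*T/(beta*n*F)
Numerator: 2.303 * 8.314 * 295 = 5648.41
Denominator: 0.54 * 2 * 96485 = 104203.8
b = 5648.41 / 104203.8 = 0.0542 V/decade

0.0542 V/decade


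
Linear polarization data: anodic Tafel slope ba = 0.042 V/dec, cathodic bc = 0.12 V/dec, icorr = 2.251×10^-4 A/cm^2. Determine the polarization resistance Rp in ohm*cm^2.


Apply the Stern-Geary equation: Rp = ba*bc / (2.303*icorr*(ba+bc))
ba*bc = 0.042*0.12 = 0.00504
ba+bc = 0.162; 2.303*icorr*(ba+bc) = 2.303*2.251×10^-4*0.162 = 8.3981659×10^-5
Rp = 0.00504 / 8.3981659×10^-5 = 60.0 ohm*cm^2

60.0 ohm*cm^2


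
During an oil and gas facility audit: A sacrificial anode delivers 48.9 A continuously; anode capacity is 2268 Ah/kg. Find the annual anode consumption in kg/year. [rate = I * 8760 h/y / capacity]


Annual consumption = current * hours per year / capacity
Rate = 48.9 * 8760 / 2268 = 188.9 kg/year

188.9 kg/year


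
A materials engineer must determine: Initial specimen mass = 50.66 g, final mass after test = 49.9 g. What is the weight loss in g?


Weight loss = initial − final
WL = 50.66 − 49.9 = 0.76 g

0.76 g


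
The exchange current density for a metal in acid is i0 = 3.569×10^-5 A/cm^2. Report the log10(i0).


i0 = 3.569×10^-5 A/cm^2
log10(i0) = -4.447

-4.447


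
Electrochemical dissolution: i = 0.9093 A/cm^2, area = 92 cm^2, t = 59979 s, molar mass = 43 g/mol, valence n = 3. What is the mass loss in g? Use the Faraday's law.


Apply Faraday's law: m = i*A*t*M / (n*F)
Total charge passed Q = i*A*t = 0.9093*92*59979 = 5017579.2324 C
m = Q*M/(n*F) = 5017579.2324*43/(3*96485) = 745.387 g

745.387 g


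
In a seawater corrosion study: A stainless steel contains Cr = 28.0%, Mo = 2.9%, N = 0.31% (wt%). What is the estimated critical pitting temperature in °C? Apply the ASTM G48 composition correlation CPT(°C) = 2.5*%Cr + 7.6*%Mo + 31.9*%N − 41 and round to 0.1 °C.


Apply the ASTM G48 empirical CPT estimate: CPT(°C) = 2.5*%Cr + 7.6*%Mo + 31.9*%N − 41
2.5*28.0 = 70; 7.6*2.9 = 22.04; 31.9*0.31 = 9.889
CPT = 70 + 22.04 + 9.889 − 41 = 60.929 °C
Rounded to 0.1 °C: CPT ≈ 60.9 °C

60.9 °C


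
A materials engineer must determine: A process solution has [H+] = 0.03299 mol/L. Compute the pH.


pH = −log10[H+]
pH = −log10(0.03299) = 1.48

1.48


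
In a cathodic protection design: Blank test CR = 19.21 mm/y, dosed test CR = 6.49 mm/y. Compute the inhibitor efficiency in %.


Apply the inhibitor-efficiency definition: IE = (CR_blank − CR_inh)/CR_blank × 100
IE = (19.21 − 6.49) / 19.21 × 100
IE = 12.72 / 19.21 × 100 = 66.2 %

66.2 %


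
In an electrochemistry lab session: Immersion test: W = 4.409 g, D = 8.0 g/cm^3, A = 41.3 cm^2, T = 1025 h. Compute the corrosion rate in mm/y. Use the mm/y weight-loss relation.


Apply the mm/y weight-loss relation: CR = 87600 * W / (D * A * T)
Numerator: 87600 * 4.409 = 386228.4
Denominator: 8.0 * 41.3 * 1025 = 338660.0
CR = 386228.4 / 338660.0 = 1.140461 mm/y

1.140461 mm/y


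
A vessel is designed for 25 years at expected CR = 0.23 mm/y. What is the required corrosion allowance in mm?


Corrosion allowance = CR × design life
CA = 0.23 * 25 = 5.75 mm

5.75 mm


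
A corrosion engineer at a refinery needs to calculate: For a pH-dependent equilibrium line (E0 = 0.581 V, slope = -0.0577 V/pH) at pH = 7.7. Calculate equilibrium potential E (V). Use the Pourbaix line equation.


Apply the Pourbaix line equation: E = E0 + slope*pH
E = 0.581 + (-0.0577)*7.7 = 0.581 + (-0.44429) = 0.13671 V
Rounded to 4 decimal places: E = 0.1367 V

0.1367 V


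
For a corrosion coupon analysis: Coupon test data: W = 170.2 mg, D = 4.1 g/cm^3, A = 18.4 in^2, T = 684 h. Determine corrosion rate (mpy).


Apply the mpy weight-loss relation: CR = 534 * W / (D * A * T)
Numerator: 534 * 170.2 = 90886.8
Denominator: 4.1 * 18.4 * 684 = 51600.96
CR = 90886.8 / 51600.96 = 1.761 mpy

1.761 mpy


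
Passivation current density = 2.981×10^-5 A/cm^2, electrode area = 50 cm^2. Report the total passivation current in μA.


I = i_pass * A, then convert A → μA (×10^6)
I = 2.981×10^-5 * 50 * 10^6 = 1490.5 μA

1490.5 μA


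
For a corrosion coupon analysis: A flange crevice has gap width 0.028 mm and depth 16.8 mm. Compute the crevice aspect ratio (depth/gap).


Aspect ratio = depth / gap
Ratio = 16.8 / 0.028 = 600.0

600.0


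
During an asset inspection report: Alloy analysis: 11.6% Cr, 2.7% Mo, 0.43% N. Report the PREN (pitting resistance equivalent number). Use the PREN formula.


Apply the PREN formula: PREN = Cr + 3.3*Mo + 16*N
PREN = 11.6 + 3.3*2.7 + 16*0.43
PREN = 11.6 + 8.91 + 6.88 = 27.39

27.39


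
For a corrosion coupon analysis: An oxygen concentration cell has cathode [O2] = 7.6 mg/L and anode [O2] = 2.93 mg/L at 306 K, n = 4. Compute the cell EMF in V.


Apply the Nernst concentration-cell relation: E = (RT/nF)*ln(C_cathode/C_anode)
RT/nF = 8.314*306/(4*96485) = 0.00659192 V
ln(7.6/2.93) = 0.95315
E = 0.00659192 * 0.95315 = 0.00628 V

0.00628 V


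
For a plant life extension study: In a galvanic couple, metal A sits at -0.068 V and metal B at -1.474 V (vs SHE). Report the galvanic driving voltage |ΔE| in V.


Driving voltage is the absolute potential difference.
|ΔE| = |-0.068 − (-1.474)| = 1.406 V

1.406 V


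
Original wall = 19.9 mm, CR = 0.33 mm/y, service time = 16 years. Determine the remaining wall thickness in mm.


Remaining wall = original − CR × time
t = 19.9 − 0.33*16 = 19.9 − 5.28 = 14.62 mm

14.62 mm


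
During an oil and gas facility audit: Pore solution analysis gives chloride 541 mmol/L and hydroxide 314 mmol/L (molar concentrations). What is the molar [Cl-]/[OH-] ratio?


Threshold parameter = [Cl-] / [OH-] (molar basis; both in mmol/L, so units cancel)
Ratio = 541 / 314 = 1.72

1.72


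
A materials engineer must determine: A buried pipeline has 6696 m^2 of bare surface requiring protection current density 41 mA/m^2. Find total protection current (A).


I = area * current density, then convert mA → A (÷1000)
I = 6696 * 41 / 1000 = 274.54 A

274.54 A


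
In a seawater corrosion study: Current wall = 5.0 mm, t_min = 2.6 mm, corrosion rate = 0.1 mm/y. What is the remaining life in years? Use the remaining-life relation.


Apply the remaining-life relation: RL = (t_current − t_min) / CR
RL = (5.0 − 2.6) / 0.1 = 2.4 / 0.1 = 24.0 years

24.0 years


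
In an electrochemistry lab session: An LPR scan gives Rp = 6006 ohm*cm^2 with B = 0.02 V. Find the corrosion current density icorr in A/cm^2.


Apply the Stern-Geary relation: icorr = B / Rp
icorr = 0.02 / 6006 = 3.33×10^-6 A/cm^2

3.33×10^-6 A/cm^2


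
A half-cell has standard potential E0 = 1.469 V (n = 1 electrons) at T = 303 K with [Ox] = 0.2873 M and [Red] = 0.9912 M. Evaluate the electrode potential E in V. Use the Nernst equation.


Apply the Nernst equation: E = E0 + (RT/nF)*ln([Ox]/[Red])
Step 1: RT/nF = 8.314*303/(1*96485) = 0.02610916 V
Step 2: [Ox]/[Red] = 0.2873/0.9912 = 0.289851
Step 3: ln(0.289851) = -1.238388
Step 4: correction = 0.02610916 * -1.238388 = -0.0323 V
E = 1.469 + -0.0323 = 1.4367 V

1.4367 V


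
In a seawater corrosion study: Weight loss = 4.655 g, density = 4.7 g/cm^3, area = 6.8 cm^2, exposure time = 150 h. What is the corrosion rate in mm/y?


Apply the mm/y weight-loss relation: CR = 87600 * W / (D * A * T)
Numerator: 87600 * 4.655 = 407778.0
Denominator: 4.7 * 6.8 * 150 = 4794.0
CR = 407778.0 / 4794.0 = 85.06008 mm/y

85.06008 mm/y


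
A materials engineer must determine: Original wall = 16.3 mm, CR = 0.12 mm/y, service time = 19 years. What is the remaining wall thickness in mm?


Remaining wall = original − CR × time
t = 16.3 − 0.12*19 = 16.3 − 2.28 = 14.02 mm

14.02 mm


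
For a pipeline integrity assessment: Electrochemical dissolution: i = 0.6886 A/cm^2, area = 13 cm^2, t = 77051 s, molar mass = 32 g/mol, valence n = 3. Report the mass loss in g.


Apply Faraday's law: m = i*A*t*M / (n*F)
Total charge passed Q = i*A*t = 0.6886*13*77051 = 689745.1418 C
m = Q*M/(n*F) = 689745.1418*32/(3*96485) = 76.253 g

76.253 g


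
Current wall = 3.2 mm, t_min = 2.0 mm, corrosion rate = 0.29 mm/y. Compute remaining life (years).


Apply the remaining-life relation: RL = (t_current − t_min) / CR
RL = (3.2 − 2.0) / 0.29 = 1.2 / 0.29 = 4.1 years

4.1 years


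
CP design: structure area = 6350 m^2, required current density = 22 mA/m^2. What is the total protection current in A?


I = area * current density, then convert mA → A (÷1000)
I = 6350 * 22 / 1000 = 139.7 A

139.7 A


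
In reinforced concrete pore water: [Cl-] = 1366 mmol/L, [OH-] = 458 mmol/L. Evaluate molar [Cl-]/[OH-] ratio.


Threshold parameter = [Cl-] / [OH-] (molar basis; both in mmol/L, so units cancel)
Ratio = 1366 / 458 = 2.98

2.98


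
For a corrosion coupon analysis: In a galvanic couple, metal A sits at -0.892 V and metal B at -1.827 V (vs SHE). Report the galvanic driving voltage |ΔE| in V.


Driving voltage is the absolute potential difference.
|ΔE| = |-0.892 − (-1.827)| = 0.935 V

0.935 V


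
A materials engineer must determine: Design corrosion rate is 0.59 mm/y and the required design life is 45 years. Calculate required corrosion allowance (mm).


Corrosion allowance = CR × design life
CA = 0.59 * 45 = 26.55 mm

26.55 mm


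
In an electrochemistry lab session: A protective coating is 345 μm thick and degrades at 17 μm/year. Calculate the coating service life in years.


Service life = thickness / degradation rate
Life = 345 / 17 = 20.3 years

20.3 years


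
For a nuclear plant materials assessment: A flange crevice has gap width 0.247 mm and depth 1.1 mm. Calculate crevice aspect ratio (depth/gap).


Aspect ratio = depth / gap
Ratio = 1.1 / 0.247 = 4.5

4.5


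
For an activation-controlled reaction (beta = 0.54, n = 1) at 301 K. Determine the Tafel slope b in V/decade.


Apply the Tafel slope relation: b = 2.303*R*T/(beta*n*F)
Numerator: 2.303 * 8.314 * 301 = 5763.29
Denominator: 0.54 * 1 * 96485 = 52101.9
b = 5763.29 / 52101.9 = 0.111 V/decade

0.111 V/decade


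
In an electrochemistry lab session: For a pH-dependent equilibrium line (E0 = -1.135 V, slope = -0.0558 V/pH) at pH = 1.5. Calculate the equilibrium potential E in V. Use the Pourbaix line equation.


Apply the Pourbaix line equation: E = E0 + slope*pH
E = -1.135 + (-0.0558)*1.5 = -1.135 + (-0.0837) = -1.2187 V
Rounded to 4 decimal places: E = -1.2187 V

-1.2187 V


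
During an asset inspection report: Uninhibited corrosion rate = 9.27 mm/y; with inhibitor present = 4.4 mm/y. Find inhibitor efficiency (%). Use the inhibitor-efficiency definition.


Apply the inhibitor-efficiency definition: IE = (CR_blank − CR_inh)/CR_blank × 100
IE = (9.27 − 4.4) / 9.27 × 100
IE = 4.87 / 9.27 × 100 = 52.5 %

52.5 %


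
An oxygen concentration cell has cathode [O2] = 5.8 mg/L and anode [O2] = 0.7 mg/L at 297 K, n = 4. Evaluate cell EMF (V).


Apply the Nernst concentration-cell relation: E = (RT/nF)*ln(C_cathode/C_anode)
RT/nF = 8.314*297/(4*96485) = 0.00639804 V
ln(5.8/0.7) = 2.11453
E = 0.00639804 * 2.11453 = 0.01353 V

0.01353 V


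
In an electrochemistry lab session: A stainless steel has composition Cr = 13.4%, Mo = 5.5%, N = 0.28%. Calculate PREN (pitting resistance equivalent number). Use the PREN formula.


Apply the PREN formula: PREN = Cr + 3.3*Mo + 16*N
PREN = 13.4 + 3.3*5.5 + 16*0.28
PREN = 13.4 + 18.15 + 4.48 = 36.03

36.03


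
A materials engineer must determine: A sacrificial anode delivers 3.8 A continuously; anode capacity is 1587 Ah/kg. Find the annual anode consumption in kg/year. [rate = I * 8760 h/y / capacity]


Annual consumption = current * hours per year / capacity
Rate = 3.8 * 8760 / 1587 = 21.0 kg/year

21.0 kg/year


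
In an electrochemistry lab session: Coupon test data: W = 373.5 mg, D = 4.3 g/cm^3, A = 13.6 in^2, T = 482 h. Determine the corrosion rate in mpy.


Apply the mpy weight-loss relation: CR = 534 * W / (D * A * T)
Numerator: 534 * 373.5 = 199449.0
Denominator: 4.3 * 13.6 * 482 = 28187.36
CR = 199449.0 / 28187.36 = 7.076 mpy

7.076 mpy


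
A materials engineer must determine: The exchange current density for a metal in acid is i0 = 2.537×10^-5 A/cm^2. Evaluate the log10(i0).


i0 = 2.537×10^-5 A/cm^2
log10(i0) = -4.596

-4.596


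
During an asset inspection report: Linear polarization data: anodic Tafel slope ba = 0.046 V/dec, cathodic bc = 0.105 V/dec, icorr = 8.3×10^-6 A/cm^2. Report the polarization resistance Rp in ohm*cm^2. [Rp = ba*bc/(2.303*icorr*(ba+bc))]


Apply the Stern-Geary equation: Rp = ba*bc / (2.303*icorr*(ba+bc))
ba*bc = 0.046*0.105 = 0.00483
ba+bc = 0.151; 2.303*icorr*(ba+bc) = 2.303*8.3×10^-6*0.151 = 2.8863499×10^-6
Rp = 0.00483 / 2.8863499×10^-6 = 1673.4 ohm*cm^2

1673.4 ohm*cm^2


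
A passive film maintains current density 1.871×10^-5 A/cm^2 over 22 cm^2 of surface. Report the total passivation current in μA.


I = i_pass * A, then convert A → μA (×10^6)
I = 1.871×10^-5 * 22 * 10^6 = 411.62 μA

411.62 μA


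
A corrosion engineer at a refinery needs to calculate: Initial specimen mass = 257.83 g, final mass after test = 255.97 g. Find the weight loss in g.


Weight loss = initial − final
WL = 257.83 − 255.97 = 1.86 g

1.86 g


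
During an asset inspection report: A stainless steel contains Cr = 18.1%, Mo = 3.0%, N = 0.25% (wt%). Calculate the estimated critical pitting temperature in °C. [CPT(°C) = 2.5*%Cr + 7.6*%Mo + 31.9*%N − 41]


Apply the ASTM G48 empirical CPT estimate: CPT(°C) = 2.5*%Cr + 7.6*%Mo + 31.9*%N − 41
2.5*18.1 = 45.25; 7.6*3.0 = 22.8; 31.9*0.25 = 7.975
CPT = 45.25 + 22.8 + 7.975 − 41 = 35.025 °C
Rounded to 0.1 °C: CPT ≈ 35.0 °C

35.0 °C


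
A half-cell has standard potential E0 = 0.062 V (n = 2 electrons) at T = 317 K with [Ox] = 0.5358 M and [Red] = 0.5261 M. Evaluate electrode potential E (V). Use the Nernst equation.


Apply the Nernst equation: E = E0 + (RT/nF)*ln([Ox]/[Red])
Step 1: RT/nF = 8.314*317/(2*96485) = 0.01365776 V
Step 2: [Ox]/[Red] = 0.5358/0.5261 = 1.018438
Step 3: ln(1.018438) = 0.01827
Step 4: correction = 0.01365776 * 0.01827 = 0.0002 V
E = 0.062 + 0.0002 = 0.0622 V

0.0622 V


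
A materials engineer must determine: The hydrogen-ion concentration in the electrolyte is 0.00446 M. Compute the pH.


pH = −log10[H+]
pH = −log10(0.00446) = 2.35

2.35


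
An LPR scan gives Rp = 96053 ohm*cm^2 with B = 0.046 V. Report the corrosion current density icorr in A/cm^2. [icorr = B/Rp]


Apply the Stern-Geary relation: icorr = B / Rp
icorr = 0.046 / 96053 = 4.789×10^-7 A/cm^2

4.789×10^-7 A/cm^2


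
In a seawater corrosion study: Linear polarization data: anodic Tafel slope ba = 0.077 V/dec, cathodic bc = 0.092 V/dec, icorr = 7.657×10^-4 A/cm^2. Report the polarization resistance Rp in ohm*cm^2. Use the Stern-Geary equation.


Apply the Stern-Geary equation: Rp = ba*bc / (2.303*icorr*(ba+bc))
ba*bc = 0.077*0.092 = 0.007084
ba+bc = 0.169; 2.303*icorr*(ba+bc) = 2.303*7.657×10^-4*0.169 = 2.980158×10^-4
Rp = 0.007084 / 2.980158×10^-4 = 23.77 ohm*cm^2

23.77 ohm*cm^2


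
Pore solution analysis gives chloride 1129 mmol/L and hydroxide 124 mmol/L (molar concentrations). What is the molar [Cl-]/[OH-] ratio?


Threshold parameter = [Cl-] / [OH-] (molar basis; both in mmol/L, so units cancel)
Ratio = 1129 / 124 = 9.1

9.1


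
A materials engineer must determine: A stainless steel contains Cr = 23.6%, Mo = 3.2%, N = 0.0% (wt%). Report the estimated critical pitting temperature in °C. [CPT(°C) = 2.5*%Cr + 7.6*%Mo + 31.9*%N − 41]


Apply the ASTM G48 empirical CPT estimate: CPT(°C) = 2.5*%Cr + 7.6*%Mo + 31.9*%N − 41
2.5*23.6 = 59; 7.6*3.2 = 24.32; 31.9*0.0 = 0
CPT = 59 + 24.32 + 0 − 41 = 42.32 °C
Rounded to 0.1 °C: CPT ≈ 42.3 °C

42.3 °C


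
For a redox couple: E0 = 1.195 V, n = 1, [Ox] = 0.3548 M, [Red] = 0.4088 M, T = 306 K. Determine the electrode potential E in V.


Apply the Nernst equation: E = E0 + (RT/nF)*ln([Ox]/[Red])
Step 1: RT/nF = 8.314*306/(1*96485) = 0.02636766 V
Step 2: [Ox]/[Red] = 0.3548/0.4088 = 0.867906
Step 3: ln(0.867906) = -0.141672
Step 4: correction = 0.02636766 * -0.141672 = -0.004 V
E = 1.195 + -0.004 = 1.191 V

1.191 V


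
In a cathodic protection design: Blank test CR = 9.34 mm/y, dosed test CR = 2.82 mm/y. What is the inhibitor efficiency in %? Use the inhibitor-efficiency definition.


Apply the inhibitor-efficiency definition: IE = (CR_blank − CR_inh)/CR_blank × 100
IE = (9.34 − 2.82) / 9.34 × 100
IE = 6.52 / 9.34 × 100 = 69.8 %

69.8 %


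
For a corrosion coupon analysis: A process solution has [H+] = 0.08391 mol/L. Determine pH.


pH = −log10[H+]
pH = −log10(0.08391) = 1.08

1.08


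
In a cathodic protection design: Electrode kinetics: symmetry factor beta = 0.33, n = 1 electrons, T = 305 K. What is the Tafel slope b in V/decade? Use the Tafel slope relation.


Apply the Tafel slope relation: b = 2.303*R*T/(beta*n*F)
Numerator: 2.303 * 8.314 * 305 = 5839.88
Denominator: 0.33 * 1 * 96485 = 31840.05
b = 5839.88 / 31840.05 = 0.1834 V/decade

0.1834 V/decade


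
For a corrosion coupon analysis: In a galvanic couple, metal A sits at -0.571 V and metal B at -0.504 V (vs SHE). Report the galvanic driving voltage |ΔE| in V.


Driving voltage is the absolute potential difference.
|ΔE| = |-0.571 − (-0.504)| = 0.067 V

0.067 V


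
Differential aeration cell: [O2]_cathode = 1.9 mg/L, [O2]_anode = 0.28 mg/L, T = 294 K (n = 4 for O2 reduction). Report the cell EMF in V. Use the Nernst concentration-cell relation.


Apply the Nernst concentration-cell relation: E = (RT/nF)*ln(C_cathode/C_anode)
RT/nF = 8.314*294/(4*96485) = 0.00633341 V
ln(1.9/0.28) = 1.91482
E = 0.00633341 * 1.91482 = 0.01213 V

0.01213 V


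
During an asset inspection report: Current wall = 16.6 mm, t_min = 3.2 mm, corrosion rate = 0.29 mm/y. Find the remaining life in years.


Apply the remaining-life relation: RL = (t_current − t_min) / CR
RL = (16.6 − 3.2) / 0.29 = 13.4 / 0.29 = 46.2 years

46.2 years


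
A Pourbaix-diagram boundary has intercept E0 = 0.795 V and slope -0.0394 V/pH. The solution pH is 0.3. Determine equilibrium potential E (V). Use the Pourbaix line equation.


Apply the Pourbaix line equation: E = E0 + slope*pH
E = 0.795 + (-0.0394)*0.3 = 0.795 + (-0.01182) = 0.78318 V
Rounded to 3 decimal places: E = 0.783 V

0.783 V


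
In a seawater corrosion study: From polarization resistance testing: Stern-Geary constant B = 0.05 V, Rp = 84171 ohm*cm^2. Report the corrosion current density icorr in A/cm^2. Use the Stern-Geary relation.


Apply the Stern-Geary relation: icorr = B / Rp
icorr = 0.05 / 84171 = 5.94×10^-7 A/cm^2

5.94×10^-7 A/cm^2


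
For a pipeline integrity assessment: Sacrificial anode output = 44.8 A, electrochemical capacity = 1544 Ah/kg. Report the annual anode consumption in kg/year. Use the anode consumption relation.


Annual consumption = current * hours per year / capacity
Rate = 44.8 * 8760 / 1544 = 254.2 kg/year

254.2 kg/year


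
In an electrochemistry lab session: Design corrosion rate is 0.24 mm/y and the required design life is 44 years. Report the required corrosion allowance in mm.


Corrosion allowance = CR × design life
CA = 0.24 * 44 = 10.56 mm

10.56 mm


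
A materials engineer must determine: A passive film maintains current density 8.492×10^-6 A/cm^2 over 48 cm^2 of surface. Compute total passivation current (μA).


I = i_pass * A, then convert A → μA (×10^6)
I = 8.492×10^-6 * 48 * 10^6 = 407.62 μA

407.62 μA


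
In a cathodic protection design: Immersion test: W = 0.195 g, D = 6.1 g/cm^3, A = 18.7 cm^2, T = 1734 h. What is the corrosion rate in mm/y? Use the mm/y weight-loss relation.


Apply the mm/y weight-loss relation: CR = 87600 * W / (D * A * T)
Numerator: 87600 * 0.195 = 17082.0
Denominator: 6.1 * 18.7 * 1734 = 197797.38
CR = 17082.0 / 197797.38 = 0.086361 mm/y

0.086361 mm/y


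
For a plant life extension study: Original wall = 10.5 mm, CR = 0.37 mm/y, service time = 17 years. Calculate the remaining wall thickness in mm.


Remaining wall = original − CR × time
t = 10.5 − 0.37*17 = 10.5 − 6.29 = 4.21 mm

4.21 mm


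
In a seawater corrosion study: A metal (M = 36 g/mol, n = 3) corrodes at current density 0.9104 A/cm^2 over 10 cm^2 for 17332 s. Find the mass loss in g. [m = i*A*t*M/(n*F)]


Apply Faraday's law: m = i*A*t*M / (n*F)
Total charge passed Q = i*A*t = 0.9104*10*17332 = 157790.528 C
m = Q*M/(n*F) = 157790.528*36/(3*96485) = 19.625 g

19.625 g


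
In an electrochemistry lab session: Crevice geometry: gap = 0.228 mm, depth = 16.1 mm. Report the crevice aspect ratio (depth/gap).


Aspect ratio = depth / gap
Ratio = 16.1 / 0.228 = 70.6

70.6


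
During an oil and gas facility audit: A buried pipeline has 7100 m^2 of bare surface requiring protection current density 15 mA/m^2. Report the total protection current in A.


I = area * current density, then convert mA → A (÷1000)
I = 7100 * 15 / 1000 = 106.5 A

106.5 A


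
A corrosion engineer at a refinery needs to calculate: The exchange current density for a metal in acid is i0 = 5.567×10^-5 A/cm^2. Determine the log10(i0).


i0 = 5.567×10^-5 A/cm^2
log10(i0) = -4.254

-4.254


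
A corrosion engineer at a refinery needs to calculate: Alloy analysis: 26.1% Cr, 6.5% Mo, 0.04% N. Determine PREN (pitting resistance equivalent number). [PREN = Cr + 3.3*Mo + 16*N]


Apply the PREN formula: PREN = Cr + 3.3*Mo + 16*N
PREN = 26.1 + 3.3*6.5 + 16*0.04
PREN = 26.1 + 21.45 + 0.64 = 48.19

48.19


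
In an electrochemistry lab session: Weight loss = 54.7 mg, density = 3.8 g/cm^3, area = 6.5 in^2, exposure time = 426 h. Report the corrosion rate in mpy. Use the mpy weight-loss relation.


Apply the mpy weight-loss relation: CR = 534 * W / (D * A * T)
Numerator: 534 * 54.7 = 29209.8
Denominator: 3.8 * 6.5 * 426 = 10522.2
CR = 29209.8 / 10522.2 = 2.776 mpy

2.776 mpy


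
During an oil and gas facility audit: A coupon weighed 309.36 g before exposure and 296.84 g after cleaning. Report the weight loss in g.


Weight loss = initial − final
WL = 309.36 − 296.84 = 12.52 g

12.52 g


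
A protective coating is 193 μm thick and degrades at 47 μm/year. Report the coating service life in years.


Service life = thickness / degradation rate
Life = 193 / 47 = 4.1 years

4.1 years


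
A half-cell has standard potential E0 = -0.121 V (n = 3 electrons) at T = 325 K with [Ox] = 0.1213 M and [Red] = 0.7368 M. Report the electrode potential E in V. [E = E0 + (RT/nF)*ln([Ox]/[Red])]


Apply the Nernst equation: E = E0 + (RT/nF)*ln([Ox]/[Red])
Step 1: RT/nF = 8.314*325/(3*96485) = 0.00933496 V
Step 2: [Ox]/[Red] = 0.1213/0.7368 = 0.164631
Step 3: ln(0.164631) = -1.804049
Step 4: correction = 0.00933496 * -1.804049 = -0.0168 V
E = -0.121 + -0.0168 = -0.1378 V

-0.1378 V


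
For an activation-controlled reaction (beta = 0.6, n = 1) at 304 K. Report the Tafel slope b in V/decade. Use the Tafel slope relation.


Apply the Tafel slope relation: b = 2.303*R*T/(beta*n*F)
Numerator: 2.303 * 8.314 * 304 = 5820.73
Denominator: 0.6 * 1 * 96485 = 57891.0
b = 5820.73 / 57891.0 = 0.101 V/decade

0.101 V/decade


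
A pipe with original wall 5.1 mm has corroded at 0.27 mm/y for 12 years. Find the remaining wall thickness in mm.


Remaining wall = original − CR × time
t = 5.1 − 0.27*12 = 5.1 − 3.24 = 1.86 mm

1.86 mm


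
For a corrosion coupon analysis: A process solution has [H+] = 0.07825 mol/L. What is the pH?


pH = −log10[H+]
pH = −log10(0.07825) = 1.11

1.11


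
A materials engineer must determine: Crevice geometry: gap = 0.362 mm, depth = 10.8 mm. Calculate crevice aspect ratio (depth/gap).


Aspect ratio = depth / gap
Ratio = 10.8 / 0.362 = 29.8

29.8


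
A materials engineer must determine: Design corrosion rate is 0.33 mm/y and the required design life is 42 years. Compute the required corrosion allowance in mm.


Corrosion allowance = CR × design life
CA = 0.33 * 42 = 13.86 mm

13.86 mm


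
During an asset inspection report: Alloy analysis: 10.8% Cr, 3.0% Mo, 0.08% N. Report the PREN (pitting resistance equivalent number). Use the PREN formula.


Apply the PREN formula: PREN = Cr + 3.3*Mo + 16*N
PREN = 10.8 + 3.3*3.0 + 16*0.08
PREN = 10.8 + 9.9 + 1.28 = 21.98

21.98


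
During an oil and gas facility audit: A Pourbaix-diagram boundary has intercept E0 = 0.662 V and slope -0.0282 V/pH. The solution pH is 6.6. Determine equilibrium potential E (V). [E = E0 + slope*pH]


Apply the Pourbaix line equation: E = E0 + slope*pH
E = 0.662 + (-0.0282)*6.6 = 0.662 + (-0.18612) = 0.47588 V
Rounded to 3 decimal places: E = 0.476 V

0.476 V


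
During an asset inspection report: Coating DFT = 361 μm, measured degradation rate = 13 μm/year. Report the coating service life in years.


Service life = thickness / degradation rate
Life = 361 / 13 = 27.8 years

27.8 years


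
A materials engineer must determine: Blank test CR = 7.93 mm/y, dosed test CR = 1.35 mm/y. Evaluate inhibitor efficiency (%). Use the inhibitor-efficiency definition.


Apply the inhibitor-efficiency definition: IE = (CR_blank − CR_inh)/CR_blank × 100
IE = (7.93 − 1.35) / 7.93 × 100
IE = 6.58 / 7.93 × 100 = 83.0 %

83.0 %


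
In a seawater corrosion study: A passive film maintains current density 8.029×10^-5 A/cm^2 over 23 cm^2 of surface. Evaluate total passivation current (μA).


I = i_pass * A, then convert A → μA (×10^6)
I = 8.029×10^-5 * 23 * 10^6 = 1846.67 μA

1846.67 μA


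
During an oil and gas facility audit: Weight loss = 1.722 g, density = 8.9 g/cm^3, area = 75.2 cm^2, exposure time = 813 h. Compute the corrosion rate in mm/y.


Apply the mm/y weight-loss relation: CR = 87600 * W / (D * A * T)
Numerator: 87600 * 1.722 = 150847.2
Denominator: 8.9 * 75.2 * 813 = 544124.64
CR = 150847.2 / 544124.64 = 0.277229 mm/y

0.277229 mm/y


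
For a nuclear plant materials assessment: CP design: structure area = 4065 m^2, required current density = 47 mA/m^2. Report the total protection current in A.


I = area * current density, then convert mA → A (÷1000)
I = 4065 * 47 / 1000 = 191.06 A

191.06 A


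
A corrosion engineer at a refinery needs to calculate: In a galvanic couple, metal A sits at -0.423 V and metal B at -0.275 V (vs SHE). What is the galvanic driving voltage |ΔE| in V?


Driving voltage is the absolute potential difference.
|ΔE| = |-0.423 − (-0.275)| = 0.148 V

0.148 V


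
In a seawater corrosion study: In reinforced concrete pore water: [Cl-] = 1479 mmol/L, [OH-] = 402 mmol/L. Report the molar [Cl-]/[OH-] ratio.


Threshold parameter = [Cl-] / [OH-] (molar basis; both in mmol/L, so units cancel)
Ratio = 1479 / 402 = 3.68

3.68


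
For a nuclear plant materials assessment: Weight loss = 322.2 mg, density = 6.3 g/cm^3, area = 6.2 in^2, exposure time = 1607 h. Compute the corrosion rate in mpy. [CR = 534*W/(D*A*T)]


Apply the mpy weight-loss relation: CR = 534 * W / (D * A * T)
Numerator: 534 * 322.2 = 172054.8
Denominator: 6.3 * 6.2 * 1607 = 62769.42
CR = 172054.8 / 62769.42 = 2.741 mpy

2.741 mpy


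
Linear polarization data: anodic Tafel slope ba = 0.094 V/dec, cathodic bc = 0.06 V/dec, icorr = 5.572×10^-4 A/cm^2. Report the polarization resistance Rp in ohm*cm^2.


Apply the Stern-Geary equation: Rp = ba*bc / (2.303*icorr*(ba+bc))
ba*bc = 0.094*0.06 = 0.00564
ba+bc = 0.154; 2.303*icorr*(ba+bc) = 2.303*5.572×10^-4*0.154 = 1.9761767×10^-4
Rp = 0.00564 / 1.9761767×10^-4 = 28.5 ohm*cm^2

28.5 ohm*cm^2


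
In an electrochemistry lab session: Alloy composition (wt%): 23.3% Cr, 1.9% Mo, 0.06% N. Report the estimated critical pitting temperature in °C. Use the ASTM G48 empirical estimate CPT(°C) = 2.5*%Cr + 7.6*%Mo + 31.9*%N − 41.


Apply the ASTM G48 empirical CPT estimate: CPT(°C) = 2.5*%Cr + 7.6*%Mo + 31.9*%N − 41
2.5*23.3 = 58.25; 7.6*1.9 = 14.44; 31.9*0.06 = 1.914
CPT = 58.25 + 14.44 + 1.914 − 41 = 33.604 °C
Rounded to 0.1 °C: CPT ≈ 33.6 °C

33.6 °C


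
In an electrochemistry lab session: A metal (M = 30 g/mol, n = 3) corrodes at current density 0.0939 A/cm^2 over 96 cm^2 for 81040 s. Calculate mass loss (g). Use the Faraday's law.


Apply Faraday's law: m = i*A*t*M / (n*F)
Total charge passed Q = i*A*t = 0.0939*96*81040 = 730526.976 C
m = Q*M/(n*F) = 730526.976*30/(3*96485) = 75.714 g

75.714 g


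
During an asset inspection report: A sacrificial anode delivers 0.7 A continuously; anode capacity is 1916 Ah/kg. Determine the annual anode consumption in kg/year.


Annual consumption = current * hours per year / capacity
Rate = 0.7 * 8760 / 1916 = 3.2 kg/year

3.2 kg/year


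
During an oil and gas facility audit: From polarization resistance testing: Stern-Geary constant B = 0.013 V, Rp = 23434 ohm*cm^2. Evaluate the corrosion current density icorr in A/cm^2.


Apply the Stern-Geary relation: icorr = B / Rp
icorr = 0.013 / 23434 = 5.547×10^-7 A/cm^2

5.547×10^-7 A/cm^2


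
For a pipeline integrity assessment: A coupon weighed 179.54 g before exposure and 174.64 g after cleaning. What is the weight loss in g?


Weight loss = initial − final
WL = 179.54 − 174.64 = 4.9 g

4.9 g


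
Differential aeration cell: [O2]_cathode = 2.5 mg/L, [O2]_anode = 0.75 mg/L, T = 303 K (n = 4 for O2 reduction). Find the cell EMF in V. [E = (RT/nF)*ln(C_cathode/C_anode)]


Apply the Nernst concentration-cell relation: E = (RT/nF)*ln(C_cathode/C_anode)
RT/nF = 8.314*303/(4*96485) = 0.00652729 V
ln(2.5/0.75) = 1.20397
E = 0.00652729 * 1.20397 = 0.00786 V

0.00786 V


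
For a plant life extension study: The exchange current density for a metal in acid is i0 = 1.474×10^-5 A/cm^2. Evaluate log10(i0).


i0 = 1.474×10^-5 A/cm^2
log10(i0) = -4.832

-4.832


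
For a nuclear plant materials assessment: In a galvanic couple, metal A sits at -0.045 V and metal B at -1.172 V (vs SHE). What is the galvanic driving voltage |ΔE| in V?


Driving voltage is the absolute potential difference.
|ΔE| = |-0.045 − (-1.172)| = 1.127 V

1.127 V


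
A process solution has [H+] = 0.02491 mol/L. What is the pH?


pH = −log10[H+]
pH = −log10(0.02491) = 1.6

1.6


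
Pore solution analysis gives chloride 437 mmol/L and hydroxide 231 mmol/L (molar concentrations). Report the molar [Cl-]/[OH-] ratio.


Threshold parameter = [Cl-] / [OH-] (molar basis; both in mmol/L, so units cancel)
Ratio = 437 / 231 = 1.89

1.89


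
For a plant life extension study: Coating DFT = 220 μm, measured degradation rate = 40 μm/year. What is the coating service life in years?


Service life = thickness / degradation rate
Life = 220 / 40 = 5.5 years

5.5 years


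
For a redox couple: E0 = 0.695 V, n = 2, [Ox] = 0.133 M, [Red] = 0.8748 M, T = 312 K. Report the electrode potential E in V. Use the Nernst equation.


Apply the Nernst equation: E = E0 + (RT/nF)*ln([Ox]/[Red])
Step 1: RT/nF = 8.314*312/(2*96485) = 0.01344234 V
Step 2: [Ox]/[Red] = 0.133/0.8748 = 0.152035
Step 3: ln(0.152035) = -1.883645
Step 4: correction = 0.01344234 * -1.883645 = -0.0253 V
E = 0.695 + -0.0253 = 0.6697 V

0.6697 V


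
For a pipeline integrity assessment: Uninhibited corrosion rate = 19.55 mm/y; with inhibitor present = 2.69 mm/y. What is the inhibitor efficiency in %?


Apply the inhibitor-efficiency definition: IE = (CR_blank − CR_inh)/CR_blank × 100
IE = (19.55 − 2.69) / 19.55 × 100
IE = 16.86 / 19.55 × 100 = 86.2 %

86.2 %
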